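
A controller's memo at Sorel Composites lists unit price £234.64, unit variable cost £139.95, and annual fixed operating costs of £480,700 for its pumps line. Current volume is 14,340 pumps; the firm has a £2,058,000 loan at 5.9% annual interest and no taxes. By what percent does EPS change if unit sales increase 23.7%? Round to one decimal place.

At 14,340 units, contribution = 14,340 × £94.69 = £1,357,854.60.
Operating income = contribution − fixed costs = £1,357,854.60 − £480,700 = £877,154.60.
Interest = £121,422.00, so EBIT − I = £755,732.60.
Degree of combined leverage = contribution ÷ (EBIT − I) = £1,357,854.60 ÷ £755,732.60 = 1.7967.
%ΔEPS = DCL × %ΔSales = 1.7967 × +23.7% = +42.6%.

+42.6%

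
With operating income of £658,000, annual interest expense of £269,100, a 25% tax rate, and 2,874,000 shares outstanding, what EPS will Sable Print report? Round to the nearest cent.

£0.10

Pre-tax income = £658,000 − £269,100.00 = £388,900.00.
After tax at 25%: net income = £388,900.00 × 0.75 = £291,675.00.
Per share: £291,675.00 / 2,874,000 shares = £0.10.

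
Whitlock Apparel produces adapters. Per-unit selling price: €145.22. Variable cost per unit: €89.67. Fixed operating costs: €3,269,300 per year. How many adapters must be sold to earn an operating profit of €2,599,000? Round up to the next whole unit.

Unit CM = price − variable cost = €145.22 − €89.67 = €55.55.
Need Q such that Q × €55.55 − €3,269,300 = €2,599,000, i.e. Q = €5,868,300 / €55.55 = 105,639.96 → 105,640.

105,640 adapters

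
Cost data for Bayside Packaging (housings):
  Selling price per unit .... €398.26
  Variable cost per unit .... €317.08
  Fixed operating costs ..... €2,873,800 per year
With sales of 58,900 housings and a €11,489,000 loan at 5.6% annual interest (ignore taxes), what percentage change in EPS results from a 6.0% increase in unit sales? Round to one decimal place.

+22.7%

Contribution at this volume is 58,900 × €81.18 = €4,781,502.00.
Operating income = contribution − fixed costs = €4,781,502.00 − €2,873,800 = €1,907,702.00.
After interest of €643,384.00, pre-tax earnings = €1,264,318.00.
DCL = total CM / (EBIT − I) = €4,781,502.00 / €1,264,318.00 = 3.7819.
%ΔEPS = DCL × %ΔSales = 3.7819 × +6.0% = +22.7%.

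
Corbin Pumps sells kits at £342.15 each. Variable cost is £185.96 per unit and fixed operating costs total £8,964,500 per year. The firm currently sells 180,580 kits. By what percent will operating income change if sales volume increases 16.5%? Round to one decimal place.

+24.2%

At 180,580 units, contribution = 180,580 × £156.19 = £28,204,790.20.
Subtracting fixed costs: EBIT = £28,204,790.20 − £8,964,500 = £19,240,290.20.
Degree of operating leverage = £28,204,790.20 / £19,240,290.20 = 1.4659.
So EBIT moves 1.4659 × (+16.5%) = +24.2%.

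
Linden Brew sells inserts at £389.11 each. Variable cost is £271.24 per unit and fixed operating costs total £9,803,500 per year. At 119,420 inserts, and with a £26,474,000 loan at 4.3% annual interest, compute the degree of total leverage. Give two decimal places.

4.49

Total contribution margin = 119,420 × £117.87 = £14,076,035.40.
EBIT = £14,076,035.40 − £9,803,500 = £4,272,535.40. Interest = £1,138,382.00.
DOL = £14,076,035.40 ÷ £4,272,535.40 = 3.2945; DFL = £4,272,535.40 ÷ £3,134,153.40 = 1.3632.
DCL = DOL × DFL = 3.2945 × 1.3632 = 4.4911.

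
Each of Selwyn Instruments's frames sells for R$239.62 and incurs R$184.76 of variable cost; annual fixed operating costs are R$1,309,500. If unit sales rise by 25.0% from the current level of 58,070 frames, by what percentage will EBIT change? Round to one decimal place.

+42.4%

Contribution at this volume is 58,070 × R$54.86 = R$3,185,720.20.
Subtracting fixed costs: EBIT = R$3,185,720.20 − R$1,309,500 = R$1,876,220.20.
DOL = contribution ÷ EBIT = R$3,185,720.20 ÷ R$1,876,220.20 = 1.6979.
Operating income changes by 1.6979 × +25.0% = +42.4%.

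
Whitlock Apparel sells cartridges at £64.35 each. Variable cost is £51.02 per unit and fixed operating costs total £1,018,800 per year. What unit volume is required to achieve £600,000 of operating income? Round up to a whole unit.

Contribution margin per unit = £64.35 − £51.02 = £13.33.
Units = (FC + target) / CM = (£1,018,800 + £600,000) / £13.33 = 121,440.36, so 121,441 cartridges.

121,441 cartridges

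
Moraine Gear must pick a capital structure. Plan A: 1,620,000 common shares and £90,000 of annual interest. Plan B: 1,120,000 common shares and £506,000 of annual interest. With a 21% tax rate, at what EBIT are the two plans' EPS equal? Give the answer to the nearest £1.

£1,437,840

At indifference, (EBIT − 90,000)(1 − t)/1,620,000 = (EBIT − 506,000)(1 − t)/1,120,000.
The (1 − t) factor cancels: (EBIT − 90,000) × 1,120,000 = (EBIT − 506,000) × 1,620,000.
Solving, EBIT = (506,000·1,620,000 − 90,000·1,120,000) / (1,620,000 − 1,120,000) = 718,920,000,000 / 500,000 = 1,437,840.00.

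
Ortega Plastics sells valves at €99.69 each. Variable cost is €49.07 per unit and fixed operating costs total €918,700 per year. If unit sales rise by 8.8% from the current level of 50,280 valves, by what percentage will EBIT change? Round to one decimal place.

Total contribution margin = 50,280 × €50.62 = €2,545,173.60.
Operating income = contribution − fixed costs = €2,545,173.60 − €918,700 = €1,626,473.60.
DOL = contribution ÷ EBIT = €2,545,173.60 ÷ €1,626,473.60 = 1.5648.
Operating income changes by 1.5648 × +8.8% = +13.8%.

+13.8%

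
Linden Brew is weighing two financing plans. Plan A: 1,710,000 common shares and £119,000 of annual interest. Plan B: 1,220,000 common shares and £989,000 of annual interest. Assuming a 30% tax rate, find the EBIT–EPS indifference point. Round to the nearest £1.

At indifference, (EBIT − 119,000)(1 − t)/1,710,000 = (EBIT − 989,000)(1 − t)/1,220,000.
Cancelling (1 − t) and cross-multiplying: 1,220,000·(EBIT − 119,000) = 1,710,000·(EBIT − 989,000).
EBIT × (1,710,000 − 1,220,000) = 989,000 × 1,710,000 − 119,000 × 1,220,000 = 1,546,010,000,000, so EBIT = 1,546,010,000,000 ÷ 490,000 = 3,155,122.45.

£3,155,122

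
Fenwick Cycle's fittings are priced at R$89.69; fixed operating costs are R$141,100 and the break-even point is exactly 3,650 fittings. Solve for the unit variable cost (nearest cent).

R$51.03

At break-even, FC = Q × (P − VC), so P − VC = R$141,100 ÷ 3,650 = R$38.6575.
Variable cost per unit = R$89.69 − R$38.6575 = R$51.03.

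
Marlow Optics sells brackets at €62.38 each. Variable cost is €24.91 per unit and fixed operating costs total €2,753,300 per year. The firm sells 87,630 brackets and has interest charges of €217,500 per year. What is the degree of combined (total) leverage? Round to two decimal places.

Total contribution margin = 87,630 × €37.47 = €3,283,496.10.
Operating income = contribution − fixed costs = €3,283,496.10 − €2,753,300 = €530,196.10. Interest = €217,500.00.
DOL = €3,283,496.10 ÷ €530,196.10 = 6.1930; DFL = €530,196.10 ÷ €312,696.10 = 1.6956.
Combined leverage = 6.1930 × 1.6956 = 10.5009.

10.50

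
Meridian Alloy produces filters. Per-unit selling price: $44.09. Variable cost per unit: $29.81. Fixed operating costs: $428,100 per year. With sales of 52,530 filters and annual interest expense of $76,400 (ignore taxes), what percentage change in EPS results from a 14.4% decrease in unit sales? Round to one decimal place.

-44.0%

Contribution at this volume is 52,530 × $14.28 = $750,128.40.
EBIT = $750,128.40 − $428,100 = $322,028.40.
Interest = $76,400.00, so EBIT − I = $245,628.40.
Degree of combined leverage = contribution ÷ (EBIT − I) = $750,128.40 ÷ $245,628.40 = 3.0539.
%ΔEPS = DCL × %ΔSales = 3.0539 × -14.4% = -44.0%.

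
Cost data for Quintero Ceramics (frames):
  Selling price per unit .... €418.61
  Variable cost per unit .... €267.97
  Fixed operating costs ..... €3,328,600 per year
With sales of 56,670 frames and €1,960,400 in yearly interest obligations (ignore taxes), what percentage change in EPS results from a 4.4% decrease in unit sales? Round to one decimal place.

-11.6%

At 56,670 units, contribution = 56,670 × €150.64 = €8,536,768.80.
Operating income = contribution − fixed costs = €8,536,768.80 − €3,328,600 = €5,208,168.80.
After interest of €1,960,400.00, pre-tax earnings = €3,247,768.80.
DCL = total CM / (EBIT − I) = €8,536,768.80 / €3,247,768.80 = 2.6285.
EPS therefore changes by 2.6285 × (-4.4%) = -11.6%.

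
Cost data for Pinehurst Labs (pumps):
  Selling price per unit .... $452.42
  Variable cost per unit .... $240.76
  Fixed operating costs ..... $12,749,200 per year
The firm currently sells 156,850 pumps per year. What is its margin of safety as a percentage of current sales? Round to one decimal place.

61.6%

Each unit contributes $452.42 − $240.76 = $211.66. Break-even units = $12,749,200 ÷ $211.66 = 60,234.34; break-even revenue = 60,234.34 × $452.42 = $27,251,219.24.
Current sales = 156,850 × $452.42 = $70,962,077.00.
Margin of safety = ($70,962,077.00 − $27,251,219.24) ÷ $70,962,077.00 = 61.6%.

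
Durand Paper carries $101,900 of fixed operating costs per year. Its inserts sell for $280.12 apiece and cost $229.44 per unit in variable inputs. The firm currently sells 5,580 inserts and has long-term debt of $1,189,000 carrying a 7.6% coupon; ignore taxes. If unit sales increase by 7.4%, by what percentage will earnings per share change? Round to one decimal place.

+23.1%

At 5,580 units, contribution = 5,580 × $50.68 = $282,794.40.
Operating income = contribution − fixed costs = $282,794.40 − $101,900 = $180,894.40.
After interest of $90,364.00, pre-tax earnings = $90,530.40.
Degree of combined leverage = contribution ÷ (EBIT − I) = $282,794.40 ÷ $90,530.40 = 3.1238.
EPS therefore changes by 3.1238 × (+7.4%) = +23.1%.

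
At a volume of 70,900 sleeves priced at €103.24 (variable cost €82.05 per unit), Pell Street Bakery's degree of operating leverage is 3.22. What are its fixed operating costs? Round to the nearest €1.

€1,035,796

At 70,900 units, contribution = 70,900 × €21.19 = €1,502,371.00.
Since DOL = CM ÷ EBIT, EBIT = €1,502,371.00 ÷ 3.22 = €466,574.84.
And FC = contribution − EBIT = €1,502,371.00 − €466,574.84 = €1,035,796.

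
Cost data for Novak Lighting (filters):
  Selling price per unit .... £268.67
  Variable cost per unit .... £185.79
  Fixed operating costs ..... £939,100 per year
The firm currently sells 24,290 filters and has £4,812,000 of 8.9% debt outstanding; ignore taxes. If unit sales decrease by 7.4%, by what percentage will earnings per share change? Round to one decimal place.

-23.1%

Total contribution margin = 24,290 × £82.88 = £2,013,155.20.
Subtracting fixed costs: EBIT = £2,013,155.20 − £939,100 = £1,074,055.20.
After interest of £428,268.00, pre-tax earnings = £645,787.20.
DCL = total CM / (EBIT − I) = £2,013,155.20 / £645,787.20 = 3.1174.
EPS therefore changes by 3.1174 × (-7.4%) = -23.1%.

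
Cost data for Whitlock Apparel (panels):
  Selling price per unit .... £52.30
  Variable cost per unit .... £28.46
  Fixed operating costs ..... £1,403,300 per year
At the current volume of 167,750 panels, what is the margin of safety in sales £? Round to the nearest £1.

Contribution margin per unit = £52.30 − £28.46 = £23.84. Break-even units = £1,403,300 ÷ £23.84 = 58,863.26; break-even revenue = 58,863.26 × £52.30 = £3,078,548.24.
Actual sales revenue = 167,750 × £52.30 = £8,773,325.00.
Margin of safety = £8,773,325.00 − £3,078,548.24 = £5,694,777.

£5,694,777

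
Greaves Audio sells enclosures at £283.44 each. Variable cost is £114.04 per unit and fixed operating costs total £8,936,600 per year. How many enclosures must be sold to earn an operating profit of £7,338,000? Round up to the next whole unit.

Contribution margin per unit = £283.44 − £114.04 = £169.40.
Required volume = (fixed costs + target profit) ÷ CM = (£8,936,600 + £7,338,000) ÷ £169.40 = 96,072.02, so 96,073 enclosures.

96,073 enclosures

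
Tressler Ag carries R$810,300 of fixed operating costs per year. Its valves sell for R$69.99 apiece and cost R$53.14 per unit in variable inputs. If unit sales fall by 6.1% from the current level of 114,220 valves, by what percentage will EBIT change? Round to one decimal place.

Total contribution margin = 114,220 × R$16.85 = R$1,924,607.00.
Subtracting fixed costs: EBIT = R$1,924,607.00 − R$810,300 = R$1,114,307.00.
Degree of operating leverage = R$1,924,607.00 / R$1,114,307.00 = 1.7272.
%ΔEBIT = DOL × %ΔSales = 1.7272 × -6.1% = -10.5%.

-10.5%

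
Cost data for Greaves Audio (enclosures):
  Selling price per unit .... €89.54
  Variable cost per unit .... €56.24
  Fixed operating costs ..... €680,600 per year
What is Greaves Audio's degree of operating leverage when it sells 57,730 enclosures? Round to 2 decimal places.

1.55

Total contribution margin = 57,730 × €33.30 = €1,922,409.00.
Operating income = contribution − fixed costs = €1,922,409.00 − €680,600 = €1,241,809.00.
Degree of operating leverage = €1,922,409.00 / €1,241,809.00 = 1.5481.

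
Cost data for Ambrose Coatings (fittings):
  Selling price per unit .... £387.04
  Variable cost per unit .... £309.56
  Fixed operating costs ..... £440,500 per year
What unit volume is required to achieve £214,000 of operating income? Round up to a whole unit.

Contribution margin per unit = £387.04 − £309.56 = £77.48.
Need Q such that Q × £77.48 − £440,500 = £214,000, i.e. Q = £654,500 / £77.48 = 8,447.34 → 8,448.

8,448 fittings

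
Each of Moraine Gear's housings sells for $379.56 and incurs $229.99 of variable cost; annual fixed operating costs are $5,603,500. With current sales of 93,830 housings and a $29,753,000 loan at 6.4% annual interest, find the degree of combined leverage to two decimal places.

2.15

At 93,830 units, contribution = 93,830 × $149.57 = $14,034,153.10.
EBIT = $14,034,153.10 − $5,603,500 = $8,430,653.10. Interest = $1,904,192.00, so EBIT − I = $6,526,461.10.
Degree of total leverage = total CM / (EBIT − interest) = $14,034,153.10 / $6,526,461.10 = 2.1503.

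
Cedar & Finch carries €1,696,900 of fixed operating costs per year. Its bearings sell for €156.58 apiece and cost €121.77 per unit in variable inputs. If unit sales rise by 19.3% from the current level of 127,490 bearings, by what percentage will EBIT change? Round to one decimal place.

At 127,490 units, contribution = 127,490 × €34.81 = €4,437,926.90.
EBIT = €4,437,926.90 − €1,696,900 = €2,741,026.90.
So DOL = total CM / EBIT = €4,437,926.90 / €2,741,026.90 = 1.6191.
So EBIT moves 1.6191 × (+19.3%) = +31.2%.

+31.2%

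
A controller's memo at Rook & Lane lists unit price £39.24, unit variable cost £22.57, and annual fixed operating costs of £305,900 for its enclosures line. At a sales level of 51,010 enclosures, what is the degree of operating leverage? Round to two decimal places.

Total contribution margin = 51,010 × £16.67 = £850,336.70.
Operating income = contribution − fixed costs = £850,336.70 − £305,900 = £544,436.70.
Degree of operating leverage = £850,336.70 / £544,436.70 = 1.5619.

1.56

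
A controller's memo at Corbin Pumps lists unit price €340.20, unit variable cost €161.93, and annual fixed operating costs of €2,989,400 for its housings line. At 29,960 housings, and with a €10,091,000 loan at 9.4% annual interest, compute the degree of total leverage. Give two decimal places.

Contribution at this volume is 29,960 × €178.27 = €5,340,969.20.
EBIT = €5,340,969.20 − €2,989,400 = €2,351,569.20. Interest = €948,554.00, so EBIT − I = €1,403,015.20.
Degree of total leverage = total CM / (EBIT − interest) = €5,340,969.20 / €1,403,015.20 = 3.8068.

3.81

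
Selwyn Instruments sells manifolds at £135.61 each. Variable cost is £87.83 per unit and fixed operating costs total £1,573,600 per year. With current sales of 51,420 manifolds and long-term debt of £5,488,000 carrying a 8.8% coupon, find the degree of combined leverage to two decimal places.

6.14

At 51,420 units, contribution = 51,420 × £47.78 = £2,456,847.60.
EBIT = £2,456,847.60 − £1,573,600 = £883,247.60. Interest = £482,944.00.
DOL = £2,456,847.60 ÷ £883,247.60 = 2.7816; DFL = £883,247.60 ÷ £400,303.60 = 2.2064.
DCL = DOL × DFL = 2.7816 × 2.2064 = 6.1373.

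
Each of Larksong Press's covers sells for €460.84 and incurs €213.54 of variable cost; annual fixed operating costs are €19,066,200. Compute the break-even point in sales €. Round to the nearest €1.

€35,529,590

CM per unit = €460.84 − €213.54 = €247.30; CM ratio = €247.30 / €460.84 = 0.5366.
Break-even sales = FC ÷ CM ratio = €19,066,200 × €460.84 / €247.30 = €35,529,590.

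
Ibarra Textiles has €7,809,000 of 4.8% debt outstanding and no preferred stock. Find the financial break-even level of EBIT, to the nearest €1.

€374,832

Annual interest = 4.8% × €7,809,000 = €374,832.00.
With no preferred dividends, EPS = 0 when EBIT exactly covers interest, so the financial break-even EBIT is €374,832.00.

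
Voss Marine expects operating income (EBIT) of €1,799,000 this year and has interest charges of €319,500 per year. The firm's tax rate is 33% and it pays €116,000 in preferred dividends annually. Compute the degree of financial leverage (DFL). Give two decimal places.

1.38

Annual interest charges come to €319,500.00.
Preferred dividends grossed up pre-tax: €116,000 / (1 − 0.33) = €173,134.33.
DFL = EBIT ÷ [EBIT − I − D_p/(1−t)] = €1,799,000 ÷ [€1,799,000 − €319,500.00 − €173,134.33] = €1,799,000 ÷ €1,306,365.67 = 1.3771.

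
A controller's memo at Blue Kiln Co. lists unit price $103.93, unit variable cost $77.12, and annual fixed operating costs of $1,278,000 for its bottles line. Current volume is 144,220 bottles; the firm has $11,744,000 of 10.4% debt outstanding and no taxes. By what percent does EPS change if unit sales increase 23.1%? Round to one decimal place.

Total contribution margin = 144,220 × $26.81 = $3,866,538.20.
EBIT = $3,866,538.20 − $1,278,000 = $2,588,538.20.
After interest of $1,221,376.00, pre-tax earnings = $1,367,162.20.
Degree of combined leverage = contribution ÷ (EBIT − I) = $3,866,538.20 ÷ $1,367,162.20 = 2.8281.
%ΔEPS = DCL × %ΔSales = 2.8281 × +23.1% = +65.3%.

+65.3%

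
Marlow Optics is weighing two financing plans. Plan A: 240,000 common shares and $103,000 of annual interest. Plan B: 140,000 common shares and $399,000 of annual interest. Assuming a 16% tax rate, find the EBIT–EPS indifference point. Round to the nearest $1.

Set EPS_A = EPS_B: (EBIT − $103,000)(1 − 0.16) ÷ 240,000 = (EBIT − $399,000)(1 − 0.16) ÷ 140,000.
The (1 − t) factor cancels: (EBIT − 103,000) × 140,000 = (EBIT − 399,000) × 240,000.
EBIT × (240,000 − 140,000) = 399,000 × 240,000 − 103,000 × 140,000 = 81,340,000,000, so EBIT = 81,340,000,000 ÷ 100,000 = 813,400.00.

$813,400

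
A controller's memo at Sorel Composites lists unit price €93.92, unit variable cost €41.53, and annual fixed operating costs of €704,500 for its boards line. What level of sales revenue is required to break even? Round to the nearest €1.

CM per unit = €93.92 − €41.53 = €52.39; CM ratio = €52.39 / €93.92 = 0.5578.
Break-even sales = FC ÷ CM ratio = €704,500 × €93.92 / €52.39 = €1,262,963.

€1,262,963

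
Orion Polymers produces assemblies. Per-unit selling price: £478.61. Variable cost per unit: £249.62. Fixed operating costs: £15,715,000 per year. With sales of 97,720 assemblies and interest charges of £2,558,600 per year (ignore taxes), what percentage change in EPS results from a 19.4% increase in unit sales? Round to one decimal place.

Contribution at this volume is 97,720 × £228.99 = £22,376,902.80.
Operating income = contribution − fixed costs = £22,376,902.80 − £15,715,000 = £6,661,902.80.
After interest of £2,558,600.00, pre-tax earnings = £4,103,302.80.
DCL = total CM / (EBIT − I) = £22,376,902.80 / £4,103,302.80 = 5.4534.
EPS therefore changes by 5.4534 × (+19.4%) = +105.8%.

+105.8%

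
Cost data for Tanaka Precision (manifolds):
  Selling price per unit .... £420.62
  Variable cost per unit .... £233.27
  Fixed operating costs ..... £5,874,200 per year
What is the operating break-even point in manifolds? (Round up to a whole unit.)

31,355 manifolds

Unit CM = price − variable cost = £420.62 − £233.27 = £187.35.
Break-even volume = fixed costs ÷ CM per unit = £5,874,200 ÷ £187.35 = 31,354.15, so 31,355 manifolds.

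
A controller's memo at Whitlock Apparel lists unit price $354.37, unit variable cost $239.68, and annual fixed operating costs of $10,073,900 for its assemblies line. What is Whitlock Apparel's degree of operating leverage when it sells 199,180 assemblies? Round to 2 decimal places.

At 199,180 units, contribution = 199,180 × $114.69 = $22,843,954.20.
Operating income = contribution − fixed costs = $22,843,954.20 − $10,073,900 = $12,770,054.20.
So DOL = total CM / EBIT = $22,843,954.20 / $12,770,054.20 = 1.7889.

1.79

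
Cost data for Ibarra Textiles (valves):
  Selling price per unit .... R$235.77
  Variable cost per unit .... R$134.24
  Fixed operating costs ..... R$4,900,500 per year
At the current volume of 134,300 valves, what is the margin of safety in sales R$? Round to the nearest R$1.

Each unit contributes R$235.77 − R$134.24 = R$101.53. Break-even units = R$4,900,500 ÷ R$101.53 = 48,266.52; break-even revenue = 48,266.52 × R$235.77 = R$11,379,797.94.
Current sales = 134,300 × R$235.77 = R$31,663,911.00.
Margin of safety = R$31,663,911.00 − R$11,379,797.94 = R$20,284,113.

R$20,284,113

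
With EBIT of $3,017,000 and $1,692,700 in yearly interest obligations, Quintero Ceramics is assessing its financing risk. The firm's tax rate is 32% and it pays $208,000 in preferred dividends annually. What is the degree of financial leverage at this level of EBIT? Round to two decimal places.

2.96

Interest = $1,692,700.00.
Preferred dividends grossed up pre-tax: $208,000 / (1 − 0.32) = $305,882.35.
DFL = EBIT ÷ [EBIT − I − D_p/(1−t)] = $3,017,000 ÷ [$3,017,000 − $1,692,700.00 − $305,882.35] = $3,017,000 ÷ $1,018,417.65 = 2.9624.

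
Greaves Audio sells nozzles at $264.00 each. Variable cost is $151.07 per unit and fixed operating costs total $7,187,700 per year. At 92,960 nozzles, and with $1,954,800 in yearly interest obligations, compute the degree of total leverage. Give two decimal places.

At 92,960 units, contribution = 92,960 × $112.93 = $10,497,972.80.
Subtracting fixed costs: EBIT = $10,497,972.80 − $7,187,700 = $3,310,272.80. Interest = $1,954,800.00.
DOL = $10,497,972.80 ÷ $3,310,272.80 = 3.1713; DFL = $3,310,272.80 ÷ $1,355,472.80 = 2.4422.
DCL = DOL × DFL = 3.1713 × 2.4422 = 7.7449.

7.74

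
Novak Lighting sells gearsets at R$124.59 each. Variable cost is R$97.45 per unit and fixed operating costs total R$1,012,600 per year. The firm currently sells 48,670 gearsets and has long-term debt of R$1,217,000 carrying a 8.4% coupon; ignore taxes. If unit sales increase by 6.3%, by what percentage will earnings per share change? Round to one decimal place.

+40.4%

Contribution at this volume is 48,670 × R$27.14 = R$1,320,903.80.
EBIT = R$1,320,903.80 − R$1,012,600 = R$308,303.80.
After interest of R$102,228.00, pre-tax earnings = R$206,075.80.
DCL = total CM / (EBIT − I) = R$1,320,903.80 / R$206,075.80 = 6.4098.
%ΔEPS = DCL × %ΔSales = 6.4098 × +6.3% = +40.4%.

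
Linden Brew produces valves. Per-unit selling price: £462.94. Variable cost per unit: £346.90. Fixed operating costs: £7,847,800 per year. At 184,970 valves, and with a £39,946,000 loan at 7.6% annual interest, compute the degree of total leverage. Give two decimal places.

At 184,970 units, contribution = 184,970 × £116.04 = £21,463,918.80.
EBIT = £21,463,918.80 − £7,847,800 = £13,616,118.80. Interest = £3,035,896.00, so EBIT − I = £10,580,222.80.
DCL = contribution ÷ (EBIT − I) = £21,463,918.80 ÷ £10,580,222.80 = 2.0287.

2.03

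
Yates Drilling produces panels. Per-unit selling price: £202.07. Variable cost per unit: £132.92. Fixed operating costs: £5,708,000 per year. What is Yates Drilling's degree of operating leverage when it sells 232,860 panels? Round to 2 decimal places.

Total contribution margin = 232,860 × £69.15 = £16,102,269.00.
Operating income = contribution − fixed costs = £16,102,269.00 − £5,708,000 = £10,394,269.00.
DOL = contribution ÷ EBIT = £16,102,269.00 ÷ £10,394,269.00 = 1.5491.

1.55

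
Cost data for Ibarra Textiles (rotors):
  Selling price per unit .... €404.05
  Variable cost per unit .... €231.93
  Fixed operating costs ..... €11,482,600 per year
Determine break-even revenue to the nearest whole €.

€26,955,290

CM per unit = €404.05 − €231.93 = €172.12; CM ratio = €172.12 / €404.05 = 0.4260.
Break-even sales = FC ÷ CM ratio = €11,482,600 × €404.05 / €172.12 = €26,955,290.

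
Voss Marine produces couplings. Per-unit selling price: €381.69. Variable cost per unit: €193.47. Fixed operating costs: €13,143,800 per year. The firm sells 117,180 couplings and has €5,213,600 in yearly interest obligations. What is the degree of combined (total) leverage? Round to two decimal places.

Total contribution margin = 117,180 × €188.22 = €22,055,619.60.
EBIT = €22,055,619.60 − €13,143,800 = €8,911,819.60. Interest = €5,213,600.00.
DOL = €22,055,619.60 ÷ €8,911,819.60 = 2.4749; DFL = €8,911,819.60 ÷ €3,698,219.60 = 2.4098.
DCL = DOL × DFL = 2.4749 × 2.4098 = 5.9640.

5.96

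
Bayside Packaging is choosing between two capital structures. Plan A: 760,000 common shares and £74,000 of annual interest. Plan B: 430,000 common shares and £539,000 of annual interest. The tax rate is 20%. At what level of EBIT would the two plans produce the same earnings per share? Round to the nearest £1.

£1,144,909

Set EPS_A = EPS_B: (EBIT − £74,000)(1 − 0.20) ÷ 760,000 = (EBIT − £539,000)(1 − 0.20) ÷ 430,000.
Cancelling (1 − t) and cross-multiplying: 430,000·(EBIT − 74,000) = 760,000·(EBIT − 539,000).
EBIT × (760,000 − 430,000) = 539,000 × 760,000 − 74,000 × 430,000 = 377,820,000,000, so EBIT = 377,820,000,000 ÷ 330,000 = 1,144,909.09.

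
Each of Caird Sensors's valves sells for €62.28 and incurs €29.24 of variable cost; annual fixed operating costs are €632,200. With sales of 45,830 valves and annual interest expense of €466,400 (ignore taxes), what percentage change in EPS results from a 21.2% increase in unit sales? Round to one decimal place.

Total contribution margin = 45,830 × €33.04 = €1,514,223.20.
Operating income = contribution − fixed costs = €1,514,223.20 − €632,200 = €882,023.20.
Interest = €466,400.00, so EBIT − I = €415,623.20.
Degree of combined leverage = contribution ÷ (EBIT − I) = €1,514,223.20 ÷ €415,623.20 = 3.6433.
%ΔEPS = DCL × %ΔSales = 3.6433 × +21.2% = +77.2%.

+77.2%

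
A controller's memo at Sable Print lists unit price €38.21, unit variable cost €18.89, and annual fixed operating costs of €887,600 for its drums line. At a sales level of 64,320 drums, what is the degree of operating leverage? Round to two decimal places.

Contribution at this volume is 64,320 × €19.32 = €1,242,662.40.
Operating income = contribution − fixed costs = €1,242,662.40 − €887,600 = €355,062.40.
Degree of operating leverage = €1,242,662.40 / €355,062.40 = 3.4998.

3.50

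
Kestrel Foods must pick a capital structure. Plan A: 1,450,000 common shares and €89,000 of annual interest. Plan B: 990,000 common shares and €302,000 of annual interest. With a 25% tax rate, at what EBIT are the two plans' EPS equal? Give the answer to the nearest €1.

€760,413

Set EPS_A = EPS_B: (EBIT − €89,000)(1 − 0.25) ÷ 1,450,000 = (EBIT − €302,000)(1 − 0.25) ÷ 990,000.
Cancelling (1 − t) and cross-multiplying: 990,000·(EBIT − 89,000) = 1,450,000·(EBIT − 302,000).
Solving, EBIT = (302,000·1,450,000 − 89,000·990,000) / (1,450,000 − 990,000) = 349,790,000,000 / 460,000 = 760,413.04.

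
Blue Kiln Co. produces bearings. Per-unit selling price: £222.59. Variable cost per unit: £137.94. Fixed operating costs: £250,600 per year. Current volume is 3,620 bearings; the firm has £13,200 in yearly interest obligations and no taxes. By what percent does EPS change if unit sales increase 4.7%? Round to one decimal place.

At 3,620 units, contribution = 3,620 × £84.65 = £306,433.00.
EBIT = £306,433.00 − £250,600 = £55,833.00.
After interest of £13,200.00, pre-tax earnings = £42,633.00.
DCL = total CM / (EBIT − I) = £306,433.00 / £42,633.00 = 7.1877.
%ΔEPS = DCL × %ΔSales = 7.1877 × +4.7% = +33.8%.

+33.8%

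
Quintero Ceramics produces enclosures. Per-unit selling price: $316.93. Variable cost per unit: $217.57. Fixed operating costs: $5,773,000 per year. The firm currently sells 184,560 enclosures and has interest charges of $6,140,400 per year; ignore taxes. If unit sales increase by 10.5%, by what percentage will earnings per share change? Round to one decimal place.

Total contribution margin = 184,560 × $99.36 = $18,337,881.60.
Subtracting fixed costs: EBIT = $18,337,881.60 − $5,773,000 = $12,564,881.60.
Interest = $6,140,400.00, so EBIT − I = $6,424,481.60.
DCL = total CM / (EBIT − I) = $18,337,881.60 / $6,424,481.60 = 2.8544.
EPS therefore changes by 2.8544 × (+10.5%) = +30.0%.

+30.0%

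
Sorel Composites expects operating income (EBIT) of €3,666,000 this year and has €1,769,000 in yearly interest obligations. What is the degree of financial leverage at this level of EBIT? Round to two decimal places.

Annual interest charges come to €1,769,000.00.
Degree of financial leverage = EBIT / (EBIT − interest) = €3,666,000 / €1,897,000.00 = 1.9325.

1.93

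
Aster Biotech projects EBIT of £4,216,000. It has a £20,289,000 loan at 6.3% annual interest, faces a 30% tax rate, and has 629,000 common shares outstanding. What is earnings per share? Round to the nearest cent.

Interest = £1,278,207.00, so EBT = £4,216,000 − £1,278,207.00 = £2,937,793.00.
Net income = £2,937,793.00 × (1 − 0.30) = £2,056,455.10.
Per share: £2,056,455.10 / 629,000 shares = £3.27.

£3.27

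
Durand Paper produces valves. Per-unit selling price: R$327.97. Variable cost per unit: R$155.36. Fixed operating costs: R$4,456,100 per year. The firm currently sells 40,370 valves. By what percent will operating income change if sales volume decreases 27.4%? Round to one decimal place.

-76.0%

At 40,370 units, contribution = 40,370 × R$172.61 = R$6,968,265.70.
EBIT = R$6,968,265.70 − R$4,456,100 = R$2,512,165.70.
So DOL = total CM / EBIT = R$6,968,265.70 / R$2,512,165.70 = 2.7738.
%ΔEBIT = DOL × %ΔSales = 2.7738 × -27.4% = -76.0%.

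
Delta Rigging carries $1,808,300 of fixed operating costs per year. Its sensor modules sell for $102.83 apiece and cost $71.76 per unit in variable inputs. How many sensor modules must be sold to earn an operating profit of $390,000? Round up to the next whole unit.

70,754 sensor modules

Unit CM = price − variable cost = $102.83 − $71.76 = $31.07.
Required volume = (fixed costs + target profit) ÷ CM = ($1,808,300 + $390,000) ÷ $31.07 = 70,753.14, so 70,754 sensor modules.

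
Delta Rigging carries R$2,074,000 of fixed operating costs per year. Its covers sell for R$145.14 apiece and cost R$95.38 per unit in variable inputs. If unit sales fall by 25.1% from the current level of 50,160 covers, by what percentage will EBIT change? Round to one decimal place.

At 50,160 units, contribution = 50,160 × R$49.76 = R$2,495,961.60.
Operating income = contribution − fixed costs = R$2,495,961.60 − R$2,074,000 = R$421,961.60.
So DOL = total CM / EBIT = R$2,495,961.60 / R$421,961.60 = 5.9151.
So EBIT moves 5.9151 × (-25.1%) = -148.5%.

-148.5%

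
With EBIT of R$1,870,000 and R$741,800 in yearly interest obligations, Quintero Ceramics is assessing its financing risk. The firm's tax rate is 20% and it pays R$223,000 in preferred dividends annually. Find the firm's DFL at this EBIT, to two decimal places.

2.20

Annual interest charges come to R$741,800.00.
Pre-tax preferred-dividend burden = R$223,000 ÷ (1 − 0.20) = R$278,750.00.
DFL = EBIT ÷ [EBIT − I − D_p/(1−t)] = R$1,870,000 ÷ [R$1,870,000 − R$741,800.00 − R$278,750.00] = R$1,870,000 ÷ R$849,450.00 = 2.2014.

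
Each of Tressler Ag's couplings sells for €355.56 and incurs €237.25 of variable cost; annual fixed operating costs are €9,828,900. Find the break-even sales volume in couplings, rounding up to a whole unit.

83,078 couplings

Contribution margin per unit = €355.56 − €237.25 = €118.31.
Units to break even: €9,828,900 ÷ €118.31 = 83,077.51, rounded up to 83,078.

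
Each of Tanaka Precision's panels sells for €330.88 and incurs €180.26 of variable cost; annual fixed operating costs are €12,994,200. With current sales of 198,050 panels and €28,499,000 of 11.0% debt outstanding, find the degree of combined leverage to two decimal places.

At 198,050 units, contribution = 198,050 × €150.62 = €29,830,291.00.
Subtracting fixed costs: EBIT = €29,830,291.00 − €12,994,200 = €16,836,091.00. Interest = €3,134,890.00.
DOL = €29,830,291.00 ÷ €16,836,091.00 = 1.7718; DFL = €16,836,091.00 ÷ €13,701,201.00 = 1.2288.
Combined leverage = 1.7718 × 1.2288 = 2.1772.

2.18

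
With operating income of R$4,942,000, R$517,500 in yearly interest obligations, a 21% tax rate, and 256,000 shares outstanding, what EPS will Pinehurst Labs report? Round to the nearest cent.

R$13.65

Interest = R$517,500.00, so EBT = R$4,942,000 − R$517,500.00 = R$4,424,500.00.
After tax at 21%: net income = R$4,424,500.00 × 0.79 = R$3,495,355.00.
EPS = R$3,495,355.00 ÷ 256,000 = R$13.65.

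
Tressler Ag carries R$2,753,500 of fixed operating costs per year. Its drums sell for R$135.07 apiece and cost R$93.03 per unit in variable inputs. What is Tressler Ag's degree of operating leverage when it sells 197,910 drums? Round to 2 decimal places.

1.49

Total contribution margin = 197,910 × R$42.04 = R$8,320,136.40.
Subtracting fixed costs: EBIT = R$8,320,136.40 − R$2,753,500 = R$5,566,636.40.
DOL = contribution ÷ EBIT = R$8,320,136.40 ÷ R$5,566,636.40 = 1.4946.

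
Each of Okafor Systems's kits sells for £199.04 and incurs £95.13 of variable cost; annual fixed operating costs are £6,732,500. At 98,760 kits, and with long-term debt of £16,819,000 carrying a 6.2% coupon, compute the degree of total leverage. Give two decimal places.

4.13

Total contribution margin = 98,760 × £103.91 = £10,262,151.60.
Operating income = contribution − fixed costs = £10,262,151.60 − £6,732,500 = £3,529,651.60. Interest = £1,042,778.00.
DOL = £10,262,151.60 ÷ £3,529,651.60 = 2.9074; DFL = £3,529,651.60 ÷ £2,486,873.60 = 1.4193.
Combined leverage = 2.9074 × 1.4193 = 4.1265.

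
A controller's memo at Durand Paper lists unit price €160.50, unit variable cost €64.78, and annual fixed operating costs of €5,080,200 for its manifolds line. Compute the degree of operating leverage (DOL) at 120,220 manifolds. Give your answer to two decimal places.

Contribution at this volume is 120,220 × €95.72 = €11,507,458.40.
Operating income = contribution − fixed costs = €11,507,458.40 − €5,080,200 = €6,427,258.40.
DOL = contribution ÷ EBIT = €11,507,458.40 ÷ €6,427,258.40 = 1.7904.

1.79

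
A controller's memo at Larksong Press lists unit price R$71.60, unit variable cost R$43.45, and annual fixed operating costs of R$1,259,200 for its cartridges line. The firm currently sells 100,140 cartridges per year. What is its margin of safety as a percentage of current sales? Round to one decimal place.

Each unit contributes R$71.60 − R$43.45 = R$28.15. Break-even units = R$1,259,200 ÷ R$28.15 = 44,731.79; break-even revenue = 44,731.79 × R$71.60 = R$3,202,796.45.
Actual sales revenue = 100,140 × R$71.60 = R$7,170,024.00.
Margin of safety = (R$7,170,024.00 − R$3,202,796.45) ÷ R$7,170,024.00 = 55.3%.

55.3%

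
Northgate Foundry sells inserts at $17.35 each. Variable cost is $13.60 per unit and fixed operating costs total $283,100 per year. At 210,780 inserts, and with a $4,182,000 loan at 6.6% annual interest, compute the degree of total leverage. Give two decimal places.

Contribution at this volume is 210,780 × $3.75 = $790,425.00.
Operating income = contribution − fixed costs = $790,425.00 − $283,100 = $507,325.00. Interest = $276,012.00.
DOL = $790,425.00 ÷ $507,325.00 = 1.5580; DFL = $507,325.00 ÷ $231,313.00 = 2.1932.
Combined leverage = 1.5580 × 2.1932 = 3.4170.

3.42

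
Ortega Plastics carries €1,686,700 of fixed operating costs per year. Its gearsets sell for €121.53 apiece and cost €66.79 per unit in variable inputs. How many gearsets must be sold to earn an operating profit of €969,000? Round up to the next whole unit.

Each unit contributes €121.53 − €66.79 = €54.74.
Required volume = (fixed costs + target profit) ÷ CM = (€1,686,700 + €969,000) ÷ €54.74 = 48,514.80, so 48,515 gearsets.

48,515 gearsets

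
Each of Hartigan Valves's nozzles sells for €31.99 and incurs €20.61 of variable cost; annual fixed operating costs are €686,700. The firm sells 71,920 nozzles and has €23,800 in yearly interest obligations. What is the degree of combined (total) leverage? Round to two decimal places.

7.58

At 71,920 units, contribution = 71,920 × €11.38 = €818,449.60.
Subtracting fixed costs: EBIT = €818,449.60 − €686,700 = €131,749.60. Interest = €23,800.00, so EBIT − I = €107,949.60.
Degree of total leverage = total CM / (EBIT − interest) = €818,449.60 / €107,949.60 = 7.5818.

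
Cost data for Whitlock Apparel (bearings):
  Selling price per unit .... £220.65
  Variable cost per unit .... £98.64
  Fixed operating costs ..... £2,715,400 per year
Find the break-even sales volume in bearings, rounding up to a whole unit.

Each unit contributes £220.65 − £98.64 = £122.01.
Units to break even: £2,715,400 ÷ £122.01 = 22,255.55, rounded up to 22,256.

22,256 bearings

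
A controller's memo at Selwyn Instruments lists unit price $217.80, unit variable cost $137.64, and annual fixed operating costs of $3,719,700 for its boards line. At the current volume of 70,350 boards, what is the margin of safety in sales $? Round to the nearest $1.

$5,215,560

Contribution margin per unit = $217.80 − $137.64 = $80.16. Break-even units = $3,719,700 ÷ $80.16 = 46,403.44; break-even revenue = 46,403.44 × $217.80 = $10,106,669.91.
Current sales = 70,350 × $217.80 = $15,322,230.00.
Margin of safety = $15,322,230.00 − $10,106,669.91 = $5,215,560.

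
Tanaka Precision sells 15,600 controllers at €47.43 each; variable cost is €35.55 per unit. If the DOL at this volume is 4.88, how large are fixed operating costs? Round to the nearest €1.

Total contribution margin = 15,600 × €11.88 = €185,328.00.
DOL = contribution / EBIT, so EBIT = €185,328.00 / 4.88 = €37,977.05.
And FC = contribution − EBIT = €185,328.00 − €37,977.05 = €147,351.

€147,351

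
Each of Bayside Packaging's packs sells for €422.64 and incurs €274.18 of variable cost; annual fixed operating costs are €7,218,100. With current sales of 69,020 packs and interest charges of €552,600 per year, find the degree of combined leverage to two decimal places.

Contribution at this volume is 69,020 × €148.46 = €10,246,709.20.
Subtracting fixed costs: EBIT = €10,246,709.20 − €7,218,100 = €3,028,609.20. Interest = €552,600.00.
DOL = €10,246,709.20 ÷ €3,028,609.20 = 3.3833; DFL = €3,028,609.20 ÷ €2,476,009.20 = 1.2232.
DCL = DOL × DFL = 3.3833 × 1.2232 = 4.1385.

4.14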